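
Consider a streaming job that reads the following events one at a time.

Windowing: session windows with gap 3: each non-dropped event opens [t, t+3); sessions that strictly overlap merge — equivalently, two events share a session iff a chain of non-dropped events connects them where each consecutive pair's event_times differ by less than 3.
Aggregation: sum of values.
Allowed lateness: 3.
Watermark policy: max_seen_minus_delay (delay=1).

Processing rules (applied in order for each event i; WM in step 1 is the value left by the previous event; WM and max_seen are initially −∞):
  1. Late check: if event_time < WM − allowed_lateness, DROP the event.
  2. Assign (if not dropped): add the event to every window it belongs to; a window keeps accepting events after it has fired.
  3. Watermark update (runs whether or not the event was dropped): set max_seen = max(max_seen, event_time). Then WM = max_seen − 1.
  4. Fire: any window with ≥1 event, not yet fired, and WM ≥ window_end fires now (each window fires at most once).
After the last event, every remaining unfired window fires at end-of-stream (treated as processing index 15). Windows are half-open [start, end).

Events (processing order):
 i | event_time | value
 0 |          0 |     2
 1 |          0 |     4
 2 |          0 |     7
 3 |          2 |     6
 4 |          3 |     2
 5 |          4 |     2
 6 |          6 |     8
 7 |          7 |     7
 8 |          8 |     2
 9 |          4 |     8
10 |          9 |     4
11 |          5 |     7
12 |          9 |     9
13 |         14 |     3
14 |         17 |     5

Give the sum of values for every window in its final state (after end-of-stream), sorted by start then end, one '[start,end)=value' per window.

i=0 t=0 v=2: → [0,3); WM=-1
i=1 t=0 v=4: → [0,3); WM=-1
i=2 t=0 v=7: → [0,3); WM=-1
i=3 t=2 v=6: → [0,5); WM=1
i=4 t=3 v=2: → [0,6); WM=2
i=5 t=4 v=2: → [0,7); WM=3
i=6 t=6 v=8: → [0,9); WM=5
i=7 t=7 v=7: → [0,10); WM=6
i=8 t=8 v=2: → [0,11); WM=7
i=9 t=4 v=8: → [0,11); WM=7
i=10 t=9 v=4: → [0,12); WM=8
i=11 t=5 v=7: → [0,12); WM=8
i=12 t=9 v=9: → [0,12); WM=8
i=13 t=14 v=3: → [14,17); WM=13
i=14 t=17 v=5: → [17,20); WM=16

[0,12)=68 [14,17)=3 [17,20)=5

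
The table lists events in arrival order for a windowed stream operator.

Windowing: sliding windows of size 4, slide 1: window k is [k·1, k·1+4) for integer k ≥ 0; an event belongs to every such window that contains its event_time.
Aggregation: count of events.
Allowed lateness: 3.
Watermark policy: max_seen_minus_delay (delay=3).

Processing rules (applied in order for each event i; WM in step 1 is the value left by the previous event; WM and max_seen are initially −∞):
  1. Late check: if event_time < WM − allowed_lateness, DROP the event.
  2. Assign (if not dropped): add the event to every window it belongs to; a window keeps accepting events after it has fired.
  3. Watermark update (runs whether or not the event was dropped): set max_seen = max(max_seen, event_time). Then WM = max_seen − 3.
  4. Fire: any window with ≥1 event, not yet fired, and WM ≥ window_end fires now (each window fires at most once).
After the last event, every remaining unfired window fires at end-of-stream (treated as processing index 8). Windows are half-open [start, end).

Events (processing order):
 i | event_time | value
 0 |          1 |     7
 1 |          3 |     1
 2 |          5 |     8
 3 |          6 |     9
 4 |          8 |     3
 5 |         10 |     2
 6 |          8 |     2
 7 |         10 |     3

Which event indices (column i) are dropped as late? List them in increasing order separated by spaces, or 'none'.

none

i=0 t=1 v=7: → [1,5),[0,4); WM=-2
i=1 t=3 v=1: → [3,7),[2,6),[1,5),[0,4); WM=0
i=2 t=5 v=8: → [5,9),[4,8),[3,7),[2,6); WM=2
i=3 t=6 v=9: → [6,10),[5,9),[4,8),[3,7); WM=3
i=4 t=8 v=3: → [8,12),[7,11),[6,10),[5,9); WM=5; [0,4) fires=2 [1,5) fires=2
i=5 t=10 v=2: → [10,14),[9,13),[8,12),[7,11); WM=7; [2,6) fires=2 [3,7) fires=3
i=6 t=8 v=2: → [8,12),[7,11),[6,10),[5,9); WM=7
i=7 t=10 v=3: → [10,14),[9,13),[8,12),[7,11); WM=7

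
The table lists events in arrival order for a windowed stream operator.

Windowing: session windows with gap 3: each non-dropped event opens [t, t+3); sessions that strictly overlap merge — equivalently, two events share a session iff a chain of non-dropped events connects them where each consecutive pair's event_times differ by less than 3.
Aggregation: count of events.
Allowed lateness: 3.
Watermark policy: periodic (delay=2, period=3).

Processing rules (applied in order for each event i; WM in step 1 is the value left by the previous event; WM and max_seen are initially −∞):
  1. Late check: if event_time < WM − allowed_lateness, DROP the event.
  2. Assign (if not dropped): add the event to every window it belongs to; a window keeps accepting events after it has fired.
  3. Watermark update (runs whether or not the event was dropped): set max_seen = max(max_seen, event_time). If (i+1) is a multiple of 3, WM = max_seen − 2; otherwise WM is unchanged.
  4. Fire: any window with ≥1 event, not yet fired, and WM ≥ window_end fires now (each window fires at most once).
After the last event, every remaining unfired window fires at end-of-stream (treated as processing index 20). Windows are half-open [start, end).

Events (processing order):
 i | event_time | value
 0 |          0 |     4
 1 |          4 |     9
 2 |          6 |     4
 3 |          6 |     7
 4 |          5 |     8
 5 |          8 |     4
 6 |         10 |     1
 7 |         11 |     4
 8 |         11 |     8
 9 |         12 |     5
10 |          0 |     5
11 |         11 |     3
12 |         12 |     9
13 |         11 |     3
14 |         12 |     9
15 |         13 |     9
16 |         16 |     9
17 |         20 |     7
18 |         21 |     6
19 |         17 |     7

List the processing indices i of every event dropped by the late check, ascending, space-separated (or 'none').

10

i=0 t=0 v=4: → [0,3); WM=−∞
i=1 t=4 v=9: → [4,7); WM=−∞
i=2 t=6 v=4: → [4,9); WM=4
i=3 t=6 v=7: → [4,9); WM=4
i=4 t=5 v=8: → [4,9); WM=4
i=5 t=8 v=4: → [4,11); WM=6
i=6 t=10 v=1: → [4,13); WM=6
i=7 t=11 v=4: → [4,14); WM=6
i=8 t=11 v=8: → [4,14); WM=9
i=9 t=12 v=5: → [4,15); WM=9
i=10 t=0 v=5: DROP (t<9-3); WM=9
i=11 t=11 v=3: → [4,15); WM=10
i=12 t=12 v=9: → [4,15); WM=10
i=13 t=11 v=3: → [4,15); WM=10
i=14 t=12 v=9: → [4,15); WM=10
i=15 t=13 v=9: → [4,16); WM=10
i=16 t=16 v=9: → [16,19); WM=10
i=17 t=20 v=7: → [20,23); WM=18
i=18 t=21 v=6: → [20,24); WM=18
i=19 t=17 v=7: → [16,20); WM=18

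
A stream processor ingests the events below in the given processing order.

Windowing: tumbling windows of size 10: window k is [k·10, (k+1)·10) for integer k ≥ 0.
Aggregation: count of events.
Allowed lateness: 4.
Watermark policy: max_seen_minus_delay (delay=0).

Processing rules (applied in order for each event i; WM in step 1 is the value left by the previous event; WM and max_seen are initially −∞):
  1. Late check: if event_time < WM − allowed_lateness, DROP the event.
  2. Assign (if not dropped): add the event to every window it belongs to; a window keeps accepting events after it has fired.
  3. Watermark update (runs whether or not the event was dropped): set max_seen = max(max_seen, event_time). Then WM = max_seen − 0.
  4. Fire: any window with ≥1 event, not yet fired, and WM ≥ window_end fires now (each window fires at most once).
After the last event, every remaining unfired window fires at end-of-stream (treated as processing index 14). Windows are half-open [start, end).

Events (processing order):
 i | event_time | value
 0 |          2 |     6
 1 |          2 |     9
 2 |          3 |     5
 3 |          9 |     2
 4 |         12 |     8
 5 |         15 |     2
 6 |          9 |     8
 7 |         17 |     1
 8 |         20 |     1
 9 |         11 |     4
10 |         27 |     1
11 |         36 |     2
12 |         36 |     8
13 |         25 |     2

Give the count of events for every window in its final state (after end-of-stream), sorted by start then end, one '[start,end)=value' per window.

i=0 t=2 v=6: → [0,10); WM=2
i=1 t=2 v=9: → [0,10); WM=2
i=2 t=3 v=5: → [0,10); WM=3
i=3 t=9 v=2: → [0,10); WM=9
i=4 t=12 v=8: → [10,20); WM=12; [0,10) fires=4
i=5 t=15 v=2: → [10,20); WM=15
i=6 t=9 v=8: DROP (t<15-4); WM=15
i=7 t=17 v=1: → [10,20); WM=17
i=8 t=20 v=1: → [20,30); WM=20; [10,20) fires=3
i=9 t=11 v=4: DROP (t<20-4); WM=20
i=10 t=27 v=1: → [20,30); WM=27
i=11 t=36 v=2: → [30,40); WM=36; [20,30) fires=2
i=12 t=36 v=8: → [30,40); WM=36
i=13 t=25 v=2: DROP (t<36-4); WM=36

[0,10)=4 [10,20)=3 [20,30)=2 [30,40)=2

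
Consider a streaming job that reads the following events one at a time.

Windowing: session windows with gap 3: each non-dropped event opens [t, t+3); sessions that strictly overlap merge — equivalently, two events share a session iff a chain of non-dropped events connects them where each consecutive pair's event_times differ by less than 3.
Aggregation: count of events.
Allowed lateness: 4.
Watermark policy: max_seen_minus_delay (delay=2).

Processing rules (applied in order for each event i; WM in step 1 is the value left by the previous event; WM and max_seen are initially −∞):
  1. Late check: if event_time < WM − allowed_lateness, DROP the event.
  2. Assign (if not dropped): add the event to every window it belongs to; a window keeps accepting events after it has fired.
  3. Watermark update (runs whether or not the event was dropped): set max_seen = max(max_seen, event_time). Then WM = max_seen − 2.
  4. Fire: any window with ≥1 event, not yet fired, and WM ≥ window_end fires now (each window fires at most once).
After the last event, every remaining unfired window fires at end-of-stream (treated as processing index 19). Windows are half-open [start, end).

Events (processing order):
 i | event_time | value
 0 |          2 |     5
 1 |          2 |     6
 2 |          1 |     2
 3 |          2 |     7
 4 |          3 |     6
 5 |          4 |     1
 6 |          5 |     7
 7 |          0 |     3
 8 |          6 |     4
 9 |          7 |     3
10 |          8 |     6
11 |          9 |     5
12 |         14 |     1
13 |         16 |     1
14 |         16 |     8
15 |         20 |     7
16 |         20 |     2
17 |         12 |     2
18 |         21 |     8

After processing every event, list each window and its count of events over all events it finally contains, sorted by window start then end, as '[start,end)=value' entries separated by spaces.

i=0 t=2 v=5: → [2,5); WM=0
i=1 t=2 v=6: → [2,5); WM=0
i=2 t=1 v=2: → [1,5); WM=0
i=3 t=2 v=7: → [1,5); WM=0
i=4 t=3 v=6: → [1,6); WM=1
i=5 t=4 v=1: → [1,7); WM=2
i=6 t=5 v=7: → [1,8); WM=3
i=7 t=0 v=3: → [0,8); WM=3
i=8 t=6 v=4: → [0,9); WM=4
i=9 t=7 v=3: → [0,10); WM=5
i=10 t=8 v=6: → [0,11); WM=6
i=11 t=9 v=5: → [0,12); WM=7
i=12 t=14 v=1: → [14,17); WM=12
i=13 t=16 v=1: → [14,19); WM=14
i=14 t=16 v=8: → [14,19); WM=14
i=15 t=20 v=7: → [20,23); WM=18
i=16 t=20 v=2: → [20,23); WM=18
i=17 t=12 v=2: DROP (t<18-4); WM=18
i=18 t=21 v=8: → [20,24); WM=19

[0,12)=12 [14,19)=3 [20,24)=3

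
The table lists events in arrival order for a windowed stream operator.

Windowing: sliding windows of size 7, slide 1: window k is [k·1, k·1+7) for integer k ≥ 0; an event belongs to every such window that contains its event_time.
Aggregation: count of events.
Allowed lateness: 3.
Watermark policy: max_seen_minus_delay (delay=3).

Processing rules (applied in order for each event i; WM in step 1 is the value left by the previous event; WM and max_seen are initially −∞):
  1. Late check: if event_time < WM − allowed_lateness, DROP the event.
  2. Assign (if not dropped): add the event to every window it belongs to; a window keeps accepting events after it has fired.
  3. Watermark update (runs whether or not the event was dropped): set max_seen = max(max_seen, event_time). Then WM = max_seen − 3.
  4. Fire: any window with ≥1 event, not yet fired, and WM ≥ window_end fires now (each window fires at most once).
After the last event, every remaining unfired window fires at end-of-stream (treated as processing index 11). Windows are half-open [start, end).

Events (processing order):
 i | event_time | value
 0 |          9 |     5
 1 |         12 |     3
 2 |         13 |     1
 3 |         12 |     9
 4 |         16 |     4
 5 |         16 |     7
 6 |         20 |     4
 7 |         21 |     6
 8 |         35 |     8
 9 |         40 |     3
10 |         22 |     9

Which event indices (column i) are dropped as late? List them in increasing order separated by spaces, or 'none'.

i=0 t=9 v=5: → [9,16),[8,15),[7,14),[6,13),[5,12),[4,11),[3,10); WM=6
i=1 t=12 v=3: → [12,19),[11,18),[10,17),[9,16),[8,15),[7,14),[6,13); WM=9
i=2 t=13 v=1: → [13,20),[12,19),[11,18),[10,17),[9,16),[8,15),[7,14); WM=10; [3,10) fires=1
i=3 t=12 v=9: → [12,19),[11,18),[10,17),[9,16),[8,15),[7,14),[6,13); WM=10
i=4 t=16 v=4: → [16,23),[15,22),[14,21),[13,20),[12,19),[11,18),[10,17); WM=13; [4,11) fires=1 [5,12) fires=1 [6,13) fires=3
i=5 t=16 v=7: → [16,23),[15,22),[14,21),[13,20),[12,19),[11,18),[10,17); WM=13
i=6 t=20 v=4: → [20,27),[19,26),[18,25),[17,24),[16,23),[15,22),[14,21); WM=17; [7,14) fires=4 [8,15) fires=4 [9,16) fires=4 [10,17) fires=5
i=7 t=21 v=6: → [21,28),[20,27),[19,26),[18,25),[17,24),[16,23),[15,22); WM=18; [11,18) fires=5
i=8 t=35 v=8: → [35,42),[34,41),[33,40),[32,39),[31,38),[30,37),[29,36); WM=32; [12,19) fires=5 [13,20) fires=3 [14,21) fires=3 [15,22) fires=4 [16,23) fires=4 [17,24) fires=2 [18,25) fires=2 [19,26) fires=2 [20,27) fires=2 [21,28) fires=1
i=9 t=40 v=3: → [40,47),[39,46),[38,45),[37,44),[36,43),[35,42),[34,41); WM=37; [29,36) fires=1 [30,37) fires=1
i=10 t=22 v=9: DROP (t<37-3); WM=37

10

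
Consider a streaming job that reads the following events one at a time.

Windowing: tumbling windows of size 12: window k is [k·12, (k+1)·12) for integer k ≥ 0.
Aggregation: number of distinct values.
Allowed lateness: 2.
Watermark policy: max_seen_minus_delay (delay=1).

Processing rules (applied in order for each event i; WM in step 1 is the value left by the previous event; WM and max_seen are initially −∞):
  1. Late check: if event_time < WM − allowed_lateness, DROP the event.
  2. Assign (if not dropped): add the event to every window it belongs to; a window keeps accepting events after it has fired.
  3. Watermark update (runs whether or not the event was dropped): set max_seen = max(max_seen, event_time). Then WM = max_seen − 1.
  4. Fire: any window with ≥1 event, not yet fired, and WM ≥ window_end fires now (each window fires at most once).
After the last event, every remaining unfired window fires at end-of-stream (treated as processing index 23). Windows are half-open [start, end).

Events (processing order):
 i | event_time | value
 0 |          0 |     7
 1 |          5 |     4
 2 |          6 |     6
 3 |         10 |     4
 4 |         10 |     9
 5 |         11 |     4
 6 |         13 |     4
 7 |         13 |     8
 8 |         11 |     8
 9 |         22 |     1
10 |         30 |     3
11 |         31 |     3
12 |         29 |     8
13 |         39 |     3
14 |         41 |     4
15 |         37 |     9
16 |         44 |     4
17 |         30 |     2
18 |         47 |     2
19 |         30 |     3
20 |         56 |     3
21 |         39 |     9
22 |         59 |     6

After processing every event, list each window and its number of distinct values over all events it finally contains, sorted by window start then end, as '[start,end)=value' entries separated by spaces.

[0,12)=5 [12,24)=3 [24,36)=2 [36,48)=3 [48,60)=2

i=0 t=0 v=7: → [0,12); WM=-1
i=1 t=5 v=4: → [0,12); WM=4
i=2 t=6 v=6: → [0,12); WM=5
i=3 t=10 v=4: → [0,12); WM=9
i=4 t=10 v=9: → [0,12); WM=9
i=5 t=11 v=4: → [0,12); WM=10
i=6 t=13 v=4: → [12,24); WM=12; [0,12) fires=4
i=7 t=13 v=8: → [12,24); WM=12
i=8 t=11 v=8: → [0,12); WM=12
i=9 t=22 v=1: → [12,24); WM=21
i=10 t=30 v=3: → [24,36); WM=29; [12,24) fires=3
i=11 t=31 v=3: → [24,36); WM=30
i=12 t=29 v=8: → [24,36); WM=30
i=13 t=39 v=3: → [36,48); WM=38; [24,36) fires=2
i=14 t=41 v=4: → [36,48); WM=40
i=15 t=37 v=9: DROP (t<40-2); WM=40
i=16 t=44 v=4: → [36,48); WM=43
i=17 t=30 v=2: DROP (t<43-2); WM=43
i=18 t=47 v=2: → [36,48); WM=46
i=19 t=30 v=3: DROP (t<46-2); WM=46
i=20 t=56 v=3: → [48,60); WM=55; [36,48) fires=3
i=21 t=39 v=9: DROP (t<55-2); WM=55
i=22 t=59 v=6: → [48,60); WM=58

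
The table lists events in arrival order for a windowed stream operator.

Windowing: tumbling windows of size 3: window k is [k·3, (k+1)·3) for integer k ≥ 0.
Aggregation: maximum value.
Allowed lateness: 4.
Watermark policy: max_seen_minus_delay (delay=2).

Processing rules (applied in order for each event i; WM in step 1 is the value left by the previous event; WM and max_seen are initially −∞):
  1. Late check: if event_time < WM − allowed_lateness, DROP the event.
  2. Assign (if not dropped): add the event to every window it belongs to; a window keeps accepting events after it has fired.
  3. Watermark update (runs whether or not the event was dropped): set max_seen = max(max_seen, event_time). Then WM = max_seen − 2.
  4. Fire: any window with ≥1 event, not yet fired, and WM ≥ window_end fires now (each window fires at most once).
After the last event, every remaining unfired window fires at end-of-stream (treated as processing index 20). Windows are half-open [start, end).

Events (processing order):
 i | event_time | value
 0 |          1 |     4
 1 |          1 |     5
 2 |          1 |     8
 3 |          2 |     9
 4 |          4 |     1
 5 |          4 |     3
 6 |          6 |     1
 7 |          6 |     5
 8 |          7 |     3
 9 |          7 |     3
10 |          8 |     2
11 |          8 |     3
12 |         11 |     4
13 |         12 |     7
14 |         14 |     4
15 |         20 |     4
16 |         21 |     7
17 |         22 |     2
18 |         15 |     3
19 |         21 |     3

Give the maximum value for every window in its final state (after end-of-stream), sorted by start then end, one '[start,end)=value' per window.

[0,3)=9 [3,6)=3 [6,9)=5 [9,12)=4 [12,15)=7 [18,21)=4 [21,24)=7

i=0 t=1 v=4: → [0,3); WM=-1
i=1 t=1 v=5: → [0,3); WM=-1
i=2 t=1 v=8: → [0,3); WM=-1
i=3 t=2 v=9: → [0,3); WM=0
i=4 t=4 v=1: → [3,6); WM=2
i=5 t=4 v=3: → [3,6); WM=2
i=6 t=6 v=1: → [6,9); WM=4; [0,3) fires=9
i=7 t=6 v=5: → [6,9); WM=4
i=8 t=7 v=3: → [6,9); WM=5
i=9 t=7 v=3: → [6,9); WM=5
i=10 t=8 v=2: → [6,9); WM=6; [3,6) fires=3
i=11 t=8 v=3: → [6,9); WM=6
i=12 t=11 v=4: → [9,12); WM=9; [6,9) fires=5
i=13 t=12 v=7: → [12,15); WM=10
i=14 t=14 v=4: → [12,15); WM=12; [9,12) fires=4
i=15 t=20 v=4: → [18,21); WM=18; [12,15) fires=7
i=16 t=21 v=7: → [21,24); WM=19
i=17 t=22 v=2: → [21,24); WM=20
i=18 t=15 v=3: DROP (t<20-4); WM=20
i=19 t=21 v=3: → [21,24); WM=20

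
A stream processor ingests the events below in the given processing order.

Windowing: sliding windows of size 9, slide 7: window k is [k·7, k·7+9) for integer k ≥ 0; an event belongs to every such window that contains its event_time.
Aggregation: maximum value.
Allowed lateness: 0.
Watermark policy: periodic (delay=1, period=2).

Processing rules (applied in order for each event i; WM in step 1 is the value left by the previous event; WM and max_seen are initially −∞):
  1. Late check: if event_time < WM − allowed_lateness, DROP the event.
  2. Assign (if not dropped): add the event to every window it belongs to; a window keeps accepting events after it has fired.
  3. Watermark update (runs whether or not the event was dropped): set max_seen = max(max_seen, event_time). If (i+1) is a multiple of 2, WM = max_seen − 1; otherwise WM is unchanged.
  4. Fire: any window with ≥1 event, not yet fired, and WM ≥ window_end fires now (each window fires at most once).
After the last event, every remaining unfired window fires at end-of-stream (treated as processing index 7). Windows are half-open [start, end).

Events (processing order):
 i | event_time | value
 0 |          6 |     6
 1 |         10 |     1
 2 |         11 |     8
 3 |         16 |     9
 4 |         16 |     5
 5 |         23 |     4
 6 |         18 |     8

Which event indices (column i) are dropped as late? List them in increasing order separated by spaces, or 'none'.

6

i=0 t=6 v=6: → [0,9); WM=−∞
i=1 t=10 v=1: → [7,16); WM=9; [0,9) fires=6
i=2 t=11 v=8: → [7,16); WM=9
i=3 t=16 v=9: → [14,23); WM=15
i=4 t=16 v=5: → [14,23); WM=15
i=5 t=23 v=4: → [21,30); WM=22; [7,16) fires=8
i=6 t=18 v=8: DROP (t<22-0); WM=22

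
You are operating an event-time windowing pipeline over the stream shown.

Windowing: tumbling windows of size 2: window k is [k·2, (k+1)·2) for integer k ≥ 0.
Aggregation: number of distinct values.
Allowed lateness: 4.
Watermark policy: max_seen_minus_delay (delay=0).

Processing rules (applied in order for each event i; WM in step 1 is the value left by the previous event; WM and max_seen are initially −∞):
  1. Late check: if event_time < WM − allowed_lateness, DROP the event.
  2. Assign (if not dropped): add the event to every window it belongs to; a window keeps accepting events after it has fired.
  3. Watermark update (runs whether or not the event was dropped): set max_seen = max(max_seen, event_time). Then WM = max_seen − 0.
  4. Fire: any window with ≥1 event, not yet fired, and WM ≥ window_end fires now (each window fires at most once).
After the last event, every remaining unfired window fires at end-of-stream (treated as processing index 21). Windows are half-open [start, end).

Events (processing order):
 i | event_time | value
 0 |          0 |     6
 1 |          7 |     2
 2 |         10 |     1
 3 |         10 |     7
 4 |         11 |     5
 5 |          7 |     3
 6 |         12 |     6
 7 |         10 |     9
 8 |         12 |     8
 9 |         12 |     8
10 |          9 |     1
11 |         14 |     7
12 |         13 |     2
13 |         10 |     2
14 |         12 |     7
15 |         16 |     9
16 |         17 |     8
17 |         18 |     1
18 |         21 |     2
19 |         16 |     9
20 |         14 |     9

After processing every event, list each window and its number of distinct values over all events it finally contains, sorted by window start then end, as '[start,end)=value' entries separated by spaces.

i=0 t=0 v=6: → [0,2); WM=0
i=1 t=7 v=2: → [6,8); WM=7; [0,2) fires=1
i=2 t=10 v=1: → [10,12); WM=10; [6,8) fires=1
i=3 t=10 v=7: → [10,12); WM=10
i=4 t=11 v=5: → [10,12); WM=11
i=5 t=7 v=3: → [6,8); WM=11
i=6 t=12 v=6: → [12,14); WM=12; [10,12) fires=3
i=7 t=10 v=9: → [10,12); WM=12
i=8 t=12 v=8: → [12,14); WM=12
i=9 t=12 v=8: → [12,14); WM=12
i=10 t=9 v=1: → [8,10); WM=12; [8,10) fires=1
i=11 t=14 v=7: → [14,16); WM=14; [12,14) fires=2
i=12 t=13 v=2: → [12,14); WM=14
i=13 t=10 v=2: → [10,12); WM=14
i=14 t=12 v=7: → [12,14); WM=14
i=15 t=16 v=9: → [16,18); WM=16; [14,16) fires=1
i=16 t=17 v=8: → [16,18); WM=17
i=17 t=18 v=1: → [18,20); WM=18; [16,18) fires=2
i=18 t=21 v=2: → [20,22); WM=21; [18,20) fires=1
i=19 t=16 v=9: DROP (t<21-4); WM=21
i=20 t=14 v=9: DROP (t<21-4); WM=21

[0,2)=1 [6,8)=2 [8,10)=1 [10,12)=5 [12,14)=4 [14,16)=1 [16,18)=2 [18,20)=1 [20,22)=1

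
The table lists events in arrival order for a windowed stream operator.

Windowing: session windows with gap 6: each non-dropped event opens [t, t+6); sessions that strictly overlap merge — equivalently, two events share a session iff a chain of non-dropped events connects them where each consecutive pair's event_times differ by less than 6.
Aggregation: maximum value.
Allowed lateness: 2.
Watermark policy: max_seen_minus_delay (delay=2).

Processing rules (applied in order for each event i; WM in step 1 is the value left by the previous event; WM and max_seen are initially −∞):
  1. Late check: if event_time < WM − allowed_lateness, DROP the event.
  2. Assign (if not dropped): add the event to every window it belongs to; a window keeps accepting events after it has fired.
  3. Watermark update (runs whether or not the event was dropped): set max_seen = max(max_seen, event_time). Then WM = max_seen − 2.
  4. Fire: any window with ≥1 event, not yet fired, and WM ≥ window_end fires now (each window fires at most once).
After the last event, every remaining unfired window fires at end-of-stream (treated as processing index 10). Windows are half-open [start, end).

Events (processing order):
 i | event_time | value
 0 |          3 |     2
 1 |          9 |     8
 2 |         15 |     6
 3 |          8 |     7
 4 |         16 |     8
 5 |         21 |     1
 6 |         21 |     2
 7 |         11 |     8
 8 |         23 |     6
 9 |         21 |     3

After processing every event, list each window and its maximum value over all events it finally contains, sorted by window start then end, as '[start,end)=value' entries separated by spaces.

i=0 t=3 v=2: → [3,9); WM=1
i=1 t=9 v=8: → [9,15); WM=7
i=2 t=15 v=6: → [15,21); WM=13
i=3 t=8 v=7: DROP (t<13-2); WM=13
i=4 t=16 v=8: → [15,22); WM=14
i=5 t=21 v=1: → [15,27); WM=19
i=6 t=21 v=2: → [15,27); WM=19
i=7 t=11 v=8: DROP (t<19-2); WM=19
i=8 t=23 v=6: → [15,29); WM=21
i=9 t=21 v=3: → [15,29); WM=21

[3,9)=2 [9,15)=8 [15,29)=8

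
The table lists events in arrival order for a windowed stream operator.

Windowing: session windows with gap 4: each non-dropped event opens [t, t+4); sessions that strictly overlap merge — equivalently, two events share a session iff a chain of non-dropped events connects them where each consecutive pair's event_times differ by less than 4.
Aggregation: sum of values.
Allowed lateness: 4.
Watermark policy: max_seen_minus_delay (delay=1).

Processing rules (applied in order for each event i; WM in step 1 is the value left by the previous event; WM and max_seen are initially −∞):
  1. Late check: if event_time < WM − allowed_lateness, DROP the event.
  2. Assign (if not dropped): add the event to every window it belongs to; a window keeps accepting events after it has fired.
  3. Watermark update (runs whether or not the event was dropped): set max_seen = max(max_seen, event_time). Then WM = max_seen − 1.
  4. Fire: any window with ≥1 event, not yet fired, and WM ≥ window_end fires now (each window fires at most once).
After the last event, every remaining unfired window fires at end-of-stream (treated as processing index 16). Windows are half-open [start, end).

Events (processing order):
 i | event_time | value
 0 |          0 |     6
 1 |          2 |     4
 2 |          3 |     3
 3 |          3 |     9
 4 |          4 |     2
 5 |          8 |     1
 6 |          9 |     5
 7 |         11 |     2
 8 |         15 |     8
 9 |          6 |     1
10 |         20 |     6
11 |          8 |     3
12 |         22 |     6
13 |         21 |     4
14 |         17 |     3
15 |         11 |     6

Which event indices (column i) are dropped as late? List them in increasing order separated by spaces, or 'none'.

i=0 t=0 v=6: → [0,4); WM=-1
i=1 t=2 v=4: → [0,6); WM=1
i=2 t=3 v=3: → [0,7); WM=2
i=3 t=3 v=9: → [0,7); WM=2
i=4 t=4 v=2: → [0,8); WM=3
i=5 t=8 v=1: → [8,12); WM=7
i=6 t=9 v=5: → [8,13); WM=8
i=7 t=11 v=2: → [8,15); WM=10
i=8 t=15 v=8: → [15,19); WM=14
i=9 t=6 v=1: DROP (t<14-4); WM=14
i=10 t=20 v=6: → [20,24); WM=19
i=11 t=8 v=3: DROP (t<19-4); WM=19
i=12 t=22 v=6: → [20,26); WM=21
i=13 t=21 v=4: → [20,26); WM=21
i=14 t=17 v=3: → [15,26); WM=21
i=15 t=11 v=6: DROP (t<21-4); WM=21

9 11 15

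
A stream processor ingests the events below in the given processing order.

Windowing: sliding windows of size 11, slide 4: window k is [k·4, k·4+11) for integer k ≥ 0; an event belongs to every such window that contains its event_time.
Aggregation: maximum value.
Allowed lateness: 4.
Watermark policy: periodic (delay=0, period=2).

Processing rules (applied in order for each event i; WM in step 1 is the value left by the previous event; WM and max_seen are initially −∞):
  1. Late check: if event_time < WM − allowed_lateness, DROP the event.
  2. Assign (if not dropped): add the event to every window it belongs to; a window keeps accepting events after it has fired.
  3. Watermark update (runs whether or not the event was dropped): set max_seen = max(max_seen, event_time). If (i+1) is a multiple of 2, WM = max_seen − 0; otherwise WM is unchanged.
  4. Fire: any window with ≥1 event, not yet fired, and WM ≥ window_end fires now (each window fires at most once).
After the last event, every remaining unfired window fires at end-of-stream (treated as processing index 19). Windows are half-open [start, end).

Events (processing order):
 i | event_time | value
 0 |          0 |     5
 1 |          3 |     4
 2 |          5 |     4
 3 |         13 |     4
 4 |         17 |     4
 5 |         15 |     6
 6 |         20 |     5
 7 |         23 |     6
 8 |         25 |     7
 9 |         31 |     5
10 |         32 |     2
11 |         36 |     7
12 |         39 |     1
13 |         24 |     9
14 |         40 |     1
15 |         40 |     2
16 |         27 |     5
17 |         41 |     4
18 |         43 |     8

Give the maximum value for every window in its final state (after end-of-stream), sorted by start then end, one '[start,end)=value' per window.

i=0 t=0 v=5: → [0,11); WM=−∞
i=1 t=3 v=4: → [0,11); WM=3
i=2 t=5 v=4: → [4,15),[0,11); WM=3
i=3 t=13 v=4: → [12,23),[8,19),[4,15); WM=13; [0,11) fires=5
i=4 t=17 v=4: → [16,27),[12,23),[8,19); WM=13
i=5 t=15 v=6: → [12,23),[8,19); WM=17; [4,15) fires=4
i=6 t=20 v=5: → [20,31),[16,27),[12,23); WM=17
i=7 t=23 v=6: → [20,31),[16,27); WM=23; [8,19) fires=6 [12,23) fires=6
i=8 t=25 v=7: → [24,35),[20,31),[16,27); WM=23
i=9 t=31 v=5: → [28,39),[24,35); WM=31; [16,27) fires=7 [20,31) fires=7
i=10 t=32 v=2: → [32,43),[28,39),[24,35); WM=31
i=11 t=36 v=7: → [36,47),[32,43),[28,39); WM=36; [24,35) fires=7
i=12 t=39 v=1: → [36,47),[32,43); WM=36
i=13 t=24 v=9: DROP (t<36-4); WM=39; [28,39) fires=7
i=14 t=40 v=1: → [40,51),[36,47),[32,43); WM=39
i=15 t=40 v=2: → [40,51),[36,47),[32,43); WM=40
i=16 t=27 v=5: DROP (t<40-4); WM=40
i=17 t=41 v=4: → [40,51),[36,47),[32,43); WM=41
i=18 t=43 v=8: → [40,51),[36,47); WM=41

[0,11)=5 [4,15)=4 [8,19)=6 [12,23)=6 [16,27)=7 [20,31)=7 [24,35)=7 [28,39)=7 [32,43)=7 [36,47)=8 [40,51)=8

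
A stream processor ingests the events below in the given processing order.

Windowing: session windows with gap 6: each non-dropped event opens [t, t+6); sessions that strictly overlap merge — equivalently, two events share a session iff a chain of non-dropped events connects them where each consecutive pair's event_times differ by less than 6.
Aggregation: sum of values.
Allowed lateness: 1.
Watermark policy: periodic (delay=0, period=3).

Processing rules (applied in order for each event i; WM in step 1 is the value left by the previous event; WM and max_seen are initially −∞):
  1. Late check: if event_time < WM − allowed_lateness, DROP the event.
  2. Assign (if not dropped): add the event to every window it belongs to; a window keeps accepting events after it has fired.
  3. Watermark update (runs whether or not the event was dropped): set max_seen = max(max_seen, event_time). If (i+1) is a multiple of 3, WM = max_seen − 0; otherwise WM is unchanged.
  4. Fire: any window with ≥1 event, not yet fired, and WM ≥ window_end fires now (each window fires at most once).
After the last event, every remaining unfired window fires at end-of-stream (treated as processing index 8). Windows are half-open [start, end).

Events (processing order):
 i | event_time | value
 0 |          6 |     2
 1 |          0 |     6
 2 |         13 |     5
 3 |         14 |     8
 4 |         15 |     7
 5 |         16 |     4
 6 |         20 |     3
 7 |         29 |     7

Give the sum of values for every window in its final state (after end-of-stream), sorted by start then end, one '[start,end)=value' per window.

[0,6)=6 [6,12)=2 [13,26)=27 [29,35)=7

i=0 t=6 v=2: → [6,12); WM=−∞
i=1 t=0 v=6: → [0,6); WM=−∞
i=2 t=13 v=5: → [13,19); WM=13
i=3 t=14 v=8: → [13,20); WM=13
i=4 t=15 v=7: → [13,21); WM=13
i=5 t=16 v=4: → [13,22); WM=16
i=6 t=20 v=3: → [13,26); WM=16
i=7 t=29 v=7: → [29,35); WM=16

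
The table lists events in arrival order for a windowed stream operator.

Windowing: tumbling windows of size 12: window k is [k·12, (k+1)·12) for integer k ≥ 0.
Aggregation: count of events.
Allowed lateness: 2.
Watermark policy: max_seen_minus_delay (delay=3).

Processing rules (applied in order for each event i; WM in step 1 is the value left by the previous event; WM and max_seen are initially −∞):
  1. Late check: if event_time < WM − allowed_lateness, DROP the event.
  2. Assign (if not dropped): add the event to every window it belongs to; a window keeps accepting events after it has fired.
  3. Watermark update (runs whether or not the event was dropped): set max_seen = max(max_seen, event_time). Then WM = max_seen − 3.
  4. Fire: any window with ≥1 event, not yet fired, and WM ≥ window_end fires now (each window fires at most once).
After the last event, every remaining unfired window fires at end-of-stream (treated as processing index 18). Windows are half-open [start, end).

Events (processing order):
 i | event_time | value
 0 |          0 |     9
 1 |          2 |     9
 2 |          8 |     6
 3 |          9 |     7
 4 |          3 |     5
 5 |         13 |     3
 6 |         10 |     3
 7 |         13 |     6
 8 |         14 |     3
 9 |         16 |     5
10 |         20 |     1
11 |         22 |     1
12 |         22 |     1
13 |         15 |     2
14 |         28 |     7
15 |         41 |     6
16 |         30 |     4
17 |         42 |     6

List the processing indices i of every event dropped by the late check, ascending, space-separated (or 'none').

4 13 16

i=0 t=0 v=9: → [0,12); WM=-3
i=1 t=2 v=9: → [0,12); WM=-1
i=2 t=8 v=6: → [0,12); WM=5
i=3 t=9 v=7: → [0,12); WM=6
i=4 t=3 v=5: DROP (t<6-2); WM=6
i=5 t=13 v=3: → [12,24); WM=10
i=6 t=10 v=3: → [0,12); WM=10
i=7 t=13 v=6: → [12,24); WM=10
i=8 t=14 v=3: → [12,24); WM=11
i=9 t=16 v=5: → [12,24); WM=13; [0,12) fires=5
i=10 t=20 v=1: → [12,24); WM=17
i=11 t=22 v=1: → [12,24); WM=19
i=12 t=22 v=1: → [12,24); WM=19
i=13 t=15 v=2: DROP (t<19-2); WM=19
i=14 t=28 v=7: → [24,36); WM=25; [12,24) fires=7
i=15 t=41 v=6: → [36,48); WM=38; [24,36) fires=1
i=16 t=30 v=4: DROP (t<38-2); WM=38
i=17 t=42 v=6: → [36,48); WM=39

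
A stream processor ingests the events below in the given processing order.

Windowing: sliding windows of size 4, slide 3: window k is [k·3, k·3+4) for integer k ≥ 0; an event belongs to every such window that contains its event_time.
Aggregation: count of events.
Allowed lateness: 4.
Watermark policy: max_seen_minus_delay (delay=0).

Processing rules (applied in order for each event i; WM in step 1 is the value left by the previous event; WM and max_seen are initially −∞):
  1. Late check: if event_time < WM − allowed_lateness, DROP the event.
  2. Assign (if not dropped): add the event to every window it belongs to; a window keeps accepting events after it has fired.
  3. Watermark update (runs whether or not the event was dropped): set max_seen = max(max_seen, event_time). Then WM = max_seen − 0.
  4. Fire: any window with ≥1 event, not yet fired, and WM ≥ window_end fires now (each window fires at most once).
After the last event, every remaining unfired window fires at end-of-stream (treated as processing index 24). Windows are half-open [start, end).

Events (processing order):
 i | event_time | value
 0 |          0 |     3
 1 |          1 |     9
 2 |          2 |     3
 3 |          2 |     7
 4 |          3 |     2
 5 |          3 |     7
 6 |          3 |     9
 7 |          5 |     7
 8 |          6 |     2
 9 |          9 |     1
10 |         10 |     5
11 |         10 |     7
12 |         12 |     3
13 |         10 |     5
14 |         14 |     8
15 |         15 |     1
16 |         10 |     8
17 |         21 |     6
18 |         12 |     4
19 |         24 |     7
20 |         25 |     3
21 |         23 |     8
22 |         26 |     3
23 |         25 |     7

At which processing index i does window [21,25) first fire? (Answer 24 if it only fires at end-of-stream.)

20

i=0 t=0 v=3: → [0,4); WM=0
i=1 t=1 v=9: → [0,4); WM=1
i=2 t=2 v=3: → [0,4); WM=2
i=3 t=2 v=7: → [0,4); WM=2
i=4 t=3 v=2: → [3,7),[0,4); WM=3
i=5 t=3 v=7: → [3,7),[0,4); WM=3
i=6 t=3 v=9: → [3,7),[0,4); WM=3
i=7 t=5 v=7: → [3,7); WM=5; [0,4) fires=7
i=8 t=6 v=2: → [6,10),[3,7); WM=6
i=9 t=9 v=1: → [9,13),[6,10); WM=9; [3,7) fires=5
i=10 t=10 v=5: → [9,13); WM=10; [6,10) fires=2
i=11 t=10 v=7: → [9,13); WM=10
i=12 t=12 v=3: → [12,16),[9,13); WM=12
i=13 t=10 v=5: → [9,13); WM=12
i=14 t=14 v=8: → [12,16); WM=14; [9,13) fires=5
i=15 t=15 v=1: → [15,19),[12,16); WM=15
i=16 t=10 v=8: DROP (t<15-4); WM=15
i=17 t=21 v=6: → [21,25),[18,22); WM=21; [12,16) fires=3 [15,19) fires=1
i=18 t=12 v=4: DROP (t<21-4); WM=21
i=19 t=24 v=7: → [24,28),[21,25); WM=24; [18,22) fires=1
i=20 t=25 v=3: → [24,28); WM=25; [21,25) fires=2
i=21 t=23 v=8: → [21,25); WM=25
i=22 t=26 v=3: → [24,28); WM=26
i=23 t=25 v=7: → [24,28); WM=26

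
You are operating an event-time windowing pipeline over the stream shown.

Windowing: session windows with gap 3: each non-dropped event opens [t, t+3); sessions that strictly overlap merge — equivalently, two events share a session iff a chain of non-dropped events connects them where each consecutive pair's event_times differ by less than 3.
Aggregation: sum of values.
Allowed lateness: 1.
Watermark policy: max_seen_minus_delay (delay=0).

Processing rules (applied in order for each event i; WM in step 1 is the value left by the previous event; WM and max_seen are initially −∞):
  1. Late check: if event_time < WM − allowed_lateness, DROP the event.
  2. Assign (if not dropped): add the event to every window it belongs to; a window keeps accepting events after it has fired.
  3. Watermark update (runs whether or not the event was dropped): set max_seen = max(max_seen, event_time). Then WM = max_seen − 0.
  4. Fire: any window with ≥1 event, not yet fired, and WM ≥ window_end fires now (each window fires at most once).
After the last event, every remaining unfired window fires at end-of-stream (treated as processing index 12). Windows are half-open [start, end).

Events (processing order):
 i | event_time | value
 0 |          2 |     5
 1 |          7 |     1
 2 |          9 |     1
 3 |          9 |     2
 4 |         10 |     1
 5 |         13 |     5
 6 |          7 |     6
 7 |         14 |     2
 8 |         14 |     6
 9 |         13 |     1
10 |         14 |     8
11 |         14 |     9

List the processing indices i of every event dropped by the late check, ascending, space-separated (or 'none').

6

i=0 t=2 v=5: → [2,5); WM=2
i=1 t=7 v=1: → [7,10); WM=7
i=2 t=9 v=1: → [7,12); WM=9
i=3 t=9 v=2: → [7,12); WM=9
i=4 t=10 v=1: → [7,13); WM=10
i=5 t=13 v=5: → [13,16); WM=13
i=6 t=7 v=6: DROP (t<13-1); WM=13
i=7 t=14 v=2: → [13,17); WM=14
i=8 t=14 v=6: → [13,17); WM=14
i=9 t=13 v=1: → [13,17); WM=14
i=10 t=14 v=8: → [13,17); WM=14
i=11 t=14 v=9: → [13,17); WM=14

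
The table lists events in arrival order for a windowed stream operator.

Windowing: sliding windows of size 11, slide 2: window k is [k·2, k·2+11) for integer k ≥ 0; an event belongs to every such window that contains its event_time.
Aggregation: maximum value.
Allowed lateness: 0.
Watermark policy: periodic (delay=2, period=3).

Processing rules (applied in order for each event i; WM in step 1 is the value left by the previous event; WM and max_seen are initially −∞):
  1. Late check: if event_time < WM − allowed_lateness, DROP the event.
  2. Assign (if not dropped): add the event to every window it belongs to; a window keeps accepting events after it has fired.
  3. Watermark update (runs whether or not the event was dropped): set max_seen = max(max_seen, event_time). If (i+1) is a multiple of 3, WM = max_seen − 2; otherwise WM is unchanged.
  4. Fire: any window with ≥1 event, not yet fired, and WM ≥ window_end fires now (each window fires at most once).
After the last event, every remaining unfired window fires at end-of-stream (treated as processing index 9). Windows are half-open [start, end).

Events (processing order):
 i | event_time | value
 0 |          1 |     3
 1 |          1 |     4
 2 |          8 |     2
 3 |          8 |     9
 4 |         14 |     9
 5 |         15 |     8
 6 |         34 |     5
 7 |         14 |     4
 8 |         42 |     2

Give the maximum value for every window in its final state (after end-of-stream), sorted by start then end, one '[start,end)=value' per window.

i=0 t=1 v=3: → [0,11); WM=−∞
i=1 t=1 v=4: → [0,11); WM=−∞
i=2 t=8 v=2: → [8,19),[6,17),[4,15),[2,13),[0,11); WM=6
i=3 t=8 v=9: → [8,19),[6,17),[4,15),[2,13),[0,11); WM=6
i=4 t=14 v=9: → [14,25),[12,23),[10,21),[8,19),[6,17),[4,15); WM=6
i=5 t=15 v=8: → [14,25),[12,23),[10,21),[8,19),[6,17); WM=13; [0,11) fires=9 [2,13) fires=9
i=6 t=34 v=5: → [34,45),[32,43),[30,41),[28,39),[26,37),[24,35); WM=13
i=7 t=14 v=4: → [14,25),[12,23),[10,21),[8,19),[6,17),[4,15); WM=13
i=8 t=42 v=2: → [42,53),[40,51),[38,49),[36,47),[34,45),[32,43); WM=40; [4,15) fires=9 [6,17) fires=9 [8,19) fires=9 [10,21) fires=9 [12,23) fires=9 [14,25) fires=9 [24,35) fires=5 [26,37) fires=5 [28,39) fires=5

[0,11)=9 [2,13)=9 [4,15)=9 [6,17)=9 [8,19)=9 [10,21)=9 [12,23)=9 [14,25)=9 [24,35)=5 [26,37)=5 [28,39)=5 [30,41)=5 [32,43)=5 [34,45)=5 [36,47)=2 [38,49)=2 [40,51)=2 [42,53)=2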